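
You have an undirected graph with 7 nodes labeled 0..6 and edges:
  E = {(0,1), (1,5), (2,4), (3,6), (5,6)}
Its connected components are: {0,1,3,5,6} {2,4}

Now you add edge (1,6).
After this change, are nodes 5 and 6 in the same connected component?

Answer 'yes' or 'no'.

Answer: yes

Derivation:
Initial components: {0,1,3,5,6} {2,4}
Adding edge (1,6): both already in same component {0,1,3,5,6}. No change.
New components: {0,1,3,5,6} {2,4}
Are 5 and 6 in the same component? yes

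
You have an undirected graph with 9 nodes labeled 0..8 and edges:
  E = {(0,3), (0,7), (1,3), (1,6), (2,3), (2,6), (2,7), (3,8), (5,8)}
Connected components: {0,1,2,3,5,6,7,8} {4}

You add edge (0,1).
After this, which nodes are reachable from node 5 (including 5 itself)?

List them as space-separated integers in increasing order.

Answer: 0 1 2 3 5 6 7 8

Derivation:
Before: nodes reachable from 5: {0,1,2,3,5,6,7,8}
Adding (0,1): both endpoints already in same component. Reachability from 5 unchanged.
After: nodes reachable from 5: {0,1,2,3,5,6,7,8}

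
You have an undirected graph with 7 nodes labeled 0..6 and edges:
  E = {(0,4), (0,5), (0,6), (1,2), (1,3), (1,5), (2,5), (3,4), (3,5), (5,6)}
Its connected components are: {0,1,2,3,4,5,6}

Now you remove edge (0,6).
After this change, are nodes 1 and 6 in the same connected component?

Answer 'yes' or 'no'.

Answer: yes

Derivation:
Initial components: {0,1,2,3,4,5,6}
Removing edge (0,6): not a bridge — component count unchanged at 1.
New components: {0,1,2,3,4,5,6}
Are 1 and 6 in the same component? yes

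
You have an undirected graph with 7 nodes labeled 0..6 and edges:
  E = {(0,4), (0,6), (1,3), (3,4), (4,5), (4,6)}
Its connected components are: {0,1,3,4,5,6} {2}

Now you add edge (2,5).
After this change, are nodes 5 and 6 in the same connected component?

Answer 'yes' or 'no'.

Answer: yes

Derivation:
Initial components: {0,1,3,4,5,6} {2}
Adding edge (2,5): merges {2} and {0,1,3,4,5,6}.
New components: {0,1,2,3,4,5,6}
Are 5 and 6 in the same component? yes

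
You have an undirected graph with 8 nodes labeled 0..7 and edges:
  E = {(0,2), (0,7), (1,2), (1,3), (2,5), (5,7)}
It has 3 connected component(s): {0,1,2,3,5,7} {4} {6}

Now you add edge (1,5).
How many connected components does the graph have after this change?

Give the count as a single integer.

Initial component count: 3
Add (1,5): endpoints already in same component. Count unchanged: 3.
New component count: 3

Answer: 3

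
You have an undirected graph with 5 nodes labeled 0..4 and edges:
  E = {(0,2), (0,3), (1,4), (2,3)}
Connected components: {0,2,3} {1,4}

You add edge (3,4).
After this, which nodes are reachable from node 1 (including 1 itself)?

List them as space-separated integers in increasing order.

Before: nodes reachable from 1: {1,4}
Adding (3,4): merges 1's component with another. Reachability grows.
After: nodes reachable from 1: {0,1,2,3,4}

Answer: 0 1 2 3 4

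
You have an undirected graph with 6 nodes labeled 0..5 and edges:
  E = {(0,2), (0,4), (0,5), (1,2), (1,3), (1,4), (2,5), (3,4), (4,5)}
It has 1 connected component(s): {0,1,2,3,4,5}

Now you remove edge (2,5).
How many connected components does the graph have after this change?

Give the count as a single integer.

Answer: 1

Derivation:
Initial component count: 1
Remove (2,5): not a bridge. Count unchanged: 1.
  After removal, components: {0,1,2,3,4,5}
New component count: 1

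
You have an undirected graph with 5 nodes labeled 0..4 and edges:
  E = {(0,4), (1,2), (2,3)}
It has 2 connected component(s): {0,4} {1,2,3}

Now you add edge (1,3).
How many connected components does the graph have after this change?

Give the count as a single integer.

Answer: 2

Derivation:
Initial component count: 2
Add (1,3): endpoints already in same component. Count unchanged: 2.
New component count: 2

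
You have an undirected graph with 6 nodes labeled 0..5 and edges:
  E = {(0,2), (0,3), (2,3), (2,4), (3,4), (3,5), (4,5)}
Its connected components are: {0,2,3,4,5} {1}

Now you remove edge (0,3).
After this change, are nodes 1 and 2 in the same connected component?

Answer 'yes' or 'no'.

Answer: no

Derivation:
Initial components: {0,2,3,4,5} {1}
Removing edge (0,3): not a bridge — component count unchanged at 2.
New components: {0,2,3,4,5} {1}
Are 1 and 2 in the same component? no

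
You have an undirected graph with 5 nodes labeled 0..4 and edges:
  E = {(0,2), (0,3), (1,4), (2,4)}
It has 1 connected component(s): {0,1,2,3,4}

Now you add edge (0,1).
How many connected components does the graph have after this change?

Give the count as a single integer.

Answer: 1

Derivation:
Initial component count: 1
Add (0,1): endpoints already in same component. Count unchanged: 1.
New component count: 1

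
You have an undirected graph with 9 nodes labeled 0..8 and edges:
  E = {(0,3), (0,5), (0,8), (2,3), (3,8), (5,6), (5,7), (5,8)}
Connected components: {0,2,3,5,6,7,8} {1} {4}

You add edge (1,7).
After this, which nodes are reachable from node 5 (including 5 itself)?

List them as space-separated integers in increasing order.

Before: nodes reachable from 5: {0,2,3,5,6,7,8}
Adding (1,7): merges 5's component with another. Reachability grows.
After: nodes reachable from 5: {0,1,2,3,5,6,7,8}

Answer: 0 1 2 3 5 6 7 8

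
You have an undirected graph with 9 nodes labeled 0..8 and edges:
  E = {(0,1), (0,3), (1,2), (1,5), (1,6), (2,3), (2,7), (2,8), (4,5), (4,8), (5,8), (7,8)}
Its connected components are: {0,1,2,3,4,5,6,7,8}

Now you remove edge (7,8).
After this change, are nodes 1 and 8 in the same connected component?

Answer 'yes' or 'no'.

Answer: yes

Derivation:
Initial components: {0,1,2,3,4,5,6,7,8}
Removing edge (7,8): not a bridge — component count unchanged at 1.
New components: {0,1,2,3,4,5,6,7,8}
Are 1 and 8 in the same component? yes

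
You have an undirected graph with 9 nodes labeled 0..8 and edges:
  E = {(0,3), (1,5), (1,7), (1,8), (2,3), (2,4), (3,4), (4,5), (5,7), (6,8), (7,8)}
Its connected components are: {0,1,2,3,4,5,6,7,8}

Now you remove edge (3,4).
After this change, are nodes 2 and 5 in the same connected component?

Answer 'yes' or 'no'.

Answer: yes

Derivation:
Initial components: {0,1,2,3,4,5,6,7,8}
Removing edge (3,4): not a bridge — component count unchanged at 1.
New components: {0,1,2,3,4,5,6,7,8}
Are 2 and 5 in the same component? yes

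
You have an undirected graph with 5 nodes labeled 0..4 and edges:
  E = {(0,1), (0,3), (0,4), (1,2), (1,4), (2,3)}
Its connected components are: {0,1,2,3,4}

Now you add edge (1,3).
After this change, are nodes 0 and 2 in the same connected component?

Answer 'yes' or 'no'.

Answer: yes

Derivation:
Initial components: {0,1,2,3,4}
Adding edge (1,3): both already in same component {0,1,2,3,4}. No change.
New components: {0,1,2,3,4}
Are 0 and 2 in the same component? yes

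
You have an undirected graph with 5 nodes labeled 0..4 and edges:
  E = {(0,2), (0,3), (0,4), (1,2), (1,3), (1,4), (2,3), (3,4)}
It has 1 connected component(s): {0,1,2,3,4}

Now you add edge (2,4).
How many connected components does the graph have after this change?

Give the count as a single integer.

Initial component count: 1
Add (2,4): endpoints already in same component. Count unchanged: 1.
New component count: 1

Answer: 1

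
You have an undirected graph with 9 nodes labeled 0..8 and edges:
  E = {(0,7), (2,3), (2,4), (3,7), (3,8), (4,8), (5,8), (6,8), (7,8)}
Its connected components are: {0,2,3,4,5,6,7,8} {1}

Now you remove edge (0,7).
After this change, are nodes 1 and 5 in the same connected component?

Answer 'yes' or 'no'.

Initial components: {0,2,3,4,5,6,7,8} {1}
Removing edge (0,7): it was a bridge — component count 2 -> 3.
New components: {0} {1} {2,3,4,5,6,7,8}
Are 1 and 5 in the same component? no

Answer: no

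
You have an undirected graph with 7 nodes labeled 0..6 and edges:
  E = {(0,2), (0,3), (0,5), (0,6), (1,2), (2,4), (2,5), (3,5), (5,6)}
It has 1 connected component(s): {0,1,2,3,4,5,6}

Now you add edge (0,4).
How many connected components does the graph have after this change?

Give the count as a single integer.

Answer: 1

Derivation:
Initial component count: 1
Add (0,4): endpoints already in same component. Count unchanged: 1.
New component count: 1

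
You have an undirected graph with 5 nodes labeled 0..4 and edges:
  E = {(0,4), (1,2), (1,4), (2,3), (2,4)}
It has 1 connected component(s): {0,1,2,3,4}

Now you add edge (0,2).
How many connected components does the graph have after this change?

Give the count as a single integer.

Initial component count: 1
Add (0,2): endpoints already in same component. Count unchanged: 1.
New component count: 1

Answer: 1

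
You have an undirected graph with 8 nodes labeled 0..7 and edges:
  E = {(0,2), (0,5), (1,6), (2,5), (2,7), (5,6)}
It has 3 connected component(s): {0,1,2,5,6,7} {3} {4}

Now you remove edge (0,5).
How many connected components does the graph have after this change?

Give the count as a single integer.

Initial component count: 3
Remove (0,5): not a bridge. Count unchanged: 3.
  After removal, components: {0,1,2,5,6,7} {3} {4}
New component count: 3

Answer: 3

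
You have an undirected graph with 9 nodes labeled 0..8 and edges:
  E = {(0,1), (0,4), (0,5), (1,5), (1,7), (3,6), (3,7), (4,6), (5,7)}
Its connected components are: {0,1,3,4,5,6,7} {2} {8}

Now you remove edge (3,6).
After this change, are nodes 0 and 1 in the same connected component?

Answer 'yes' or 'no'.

Answer: yes

Derivation:
Initial components: {0,1,3,4,5,6,7} {2} {8}
Removing edge (3,6): not a bridge — component count unchanged at 3.
New components: {0,1,3,4,5,6,7} {2} {8}
Are 0 and 1 in the same component? yes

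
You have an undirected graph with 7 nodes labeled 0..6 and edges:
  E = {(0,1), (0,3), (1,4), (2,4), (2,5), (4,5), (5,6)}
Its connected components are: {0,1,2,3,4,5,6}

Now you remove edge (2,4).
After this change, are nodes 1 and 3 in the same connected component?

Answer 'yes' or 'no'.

Initial components: {0,1,2,3,4,5,6}
Removing edge (2,4): not a bridge — component count unchanged at 1.
New components: {0,1,2,3,4,5,6}
Are 1 and 3 in the same component? yes

Answer: yes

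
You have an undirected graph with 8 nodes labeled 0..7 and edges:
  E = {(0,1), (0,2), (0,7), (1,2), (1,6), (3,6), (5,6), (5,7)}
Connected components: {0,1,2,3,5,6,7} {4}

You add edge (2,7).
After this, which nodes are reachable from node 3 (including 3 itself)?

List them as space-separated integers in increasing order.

Answer: 0 1 2 3 5 6 7

Derivation:
Before: nodes reachable from 3: {0,1,2,3,5,6,7}
Adding (2,7): both endpoints already in same component. Reachability from 3 unchanged.
After: nodes reachable from 3: {0,1,2,3,5,6,7}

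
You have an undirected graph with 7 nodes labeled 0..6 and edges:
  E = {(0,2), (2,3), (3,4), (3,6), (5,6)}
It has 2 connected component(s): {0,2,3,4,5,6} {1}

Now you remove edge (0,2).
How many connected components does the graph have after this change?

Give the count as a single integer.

Initial component count: 2
Remove (0,2): it was a bridge. Count increases: 2 -> 3.
  After removal, components: {0} {1} {2,3,4,5,6}
New component count: 3

Answer: 3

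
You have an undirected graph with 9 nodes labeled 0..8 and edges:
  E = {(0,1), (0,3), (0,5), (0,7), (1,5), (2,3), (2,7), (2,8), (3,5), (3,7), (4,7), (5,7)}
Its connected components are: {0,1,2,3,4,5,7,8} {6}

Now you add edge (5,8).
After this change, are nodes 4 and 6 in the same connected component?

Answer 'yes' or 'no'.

Answer: no

Derivation:
Initial components: {0,1,2,3,4,5,7,8} {6}
Adding edge (5,8): both already in same component {0,1,2,3,4,5,7,8}. No change.
New components: {0,1,2,3,4,5,7,8} {6}
Are 4 and 6 in the same component? no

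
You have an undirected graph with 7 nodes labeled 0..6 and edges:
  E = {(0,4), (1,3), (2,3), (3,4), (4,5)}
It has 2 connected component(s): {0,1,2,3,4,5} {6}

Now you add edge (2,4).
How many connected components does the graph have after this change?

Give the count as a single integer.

Answer: 2

Derivation:
Initial component count: 2
Add (2,4): endpoints already in same component. Count unchanged: 2.
New component count: 2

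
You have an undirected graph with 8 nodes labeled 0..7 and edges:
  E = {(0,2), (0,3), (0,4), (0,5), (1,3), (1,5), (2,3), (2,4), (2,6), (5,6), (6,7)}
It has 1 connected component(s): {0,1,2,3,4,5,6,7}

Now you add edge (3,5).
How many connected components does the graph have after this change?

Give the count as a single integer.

Answer: 1

Derivation:
Initial component count: 1
Add (3,5): endpoints already in same component. Count unchanged: 1.
New component count: 1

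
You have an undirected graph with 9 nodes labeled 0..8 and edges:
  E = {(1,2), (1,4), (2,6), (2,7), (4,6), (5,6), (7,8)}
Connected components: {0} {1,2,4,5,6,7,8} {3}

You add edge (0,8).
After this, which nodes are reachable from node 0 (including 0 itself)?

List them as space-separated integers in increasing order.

Answer: 0 1 2 4 5 6 7 8

Derivation:
Before: nodes reachable from 0: {0}
Adding (0,8): merges 0's component with another. Reachability grows.
After: nodes reachable from 0: {0,1,2,4,5,6,7,8}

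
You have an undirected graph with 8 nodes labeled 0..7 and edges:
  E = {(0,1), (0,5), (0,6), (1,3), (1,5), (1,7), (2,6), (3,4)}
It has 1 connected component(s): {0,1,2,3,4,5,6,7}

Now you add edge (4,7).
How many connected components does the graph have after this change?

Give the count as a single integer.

Answer: 1

Derivation:
Initial component count: 1
Add (4,7): endpoints already in same component. Count unchanged: 1.
New component count: 1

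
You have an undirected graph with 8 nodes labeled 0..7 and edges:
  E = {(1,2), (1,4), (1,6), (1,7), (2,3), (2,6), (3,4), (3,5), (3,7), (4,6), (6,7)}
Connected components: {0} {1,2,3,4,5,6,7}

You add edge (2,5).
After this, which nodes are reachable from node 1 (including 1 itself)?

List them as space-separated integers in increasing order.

Before: nodes reachable from 1: {1,2,3,4,5,6,7}
Adding (2,5): both endpoints already in same component. Reachability from 1 unchanged.
After: nodes reachable from 1: {1,2,3,4,5,6,7}

Answer: 1 2 3 4 5 6 7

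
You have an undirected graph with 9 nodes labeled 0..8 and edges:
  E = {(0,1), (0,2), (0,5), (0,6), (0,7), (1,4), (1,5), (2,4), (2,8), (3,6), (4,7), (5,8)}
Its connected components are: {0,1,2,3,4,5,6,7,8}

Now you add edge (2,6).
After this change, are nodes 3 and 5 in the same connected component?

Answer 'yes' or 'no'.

Initial components: {0,1,2,3,4,5,6,7,8}
Adding edge (2,6): both already in same component {0,1,2,3,4,5,6,7,8}. No change.
New components: {0,1,2,3,4,5,6,7,8}
Are 3 and 5 in the same component? yes

Answer: yes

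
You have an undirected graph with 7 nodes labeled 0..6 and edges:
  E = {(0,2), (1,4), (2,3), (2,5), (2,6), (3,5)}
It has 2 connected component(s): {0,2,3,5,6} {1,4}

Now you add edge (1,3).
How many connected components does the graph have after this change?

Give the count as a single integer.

Initial component count: 2
Add (1,3): merges two components. Count decreases: 2 -> 1.
New component count: 1

Answer: 1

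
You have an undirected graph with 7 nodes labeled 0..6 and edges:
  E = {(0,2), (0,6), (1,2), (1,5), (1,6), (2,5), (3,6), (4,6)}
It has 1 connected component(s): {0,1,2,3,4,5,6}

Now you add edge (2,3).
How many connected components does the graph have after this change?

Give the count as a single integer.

Answer: 1

Derivation:
Initial component count: 1
Add (2,3): endpoints already in same component. Count unchanged: 1.
New component count: 1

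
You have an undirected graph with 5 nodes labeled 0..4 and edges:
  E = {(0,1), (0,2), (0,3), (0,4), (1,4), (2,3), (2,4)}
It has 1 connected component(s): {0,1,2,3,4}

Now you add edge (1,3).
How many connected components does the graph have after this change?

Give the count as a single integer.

Initial component count: 1
Add (1,3): endpoints already in same component. Count unchanged: 1.
New component count: 1

Answer: 1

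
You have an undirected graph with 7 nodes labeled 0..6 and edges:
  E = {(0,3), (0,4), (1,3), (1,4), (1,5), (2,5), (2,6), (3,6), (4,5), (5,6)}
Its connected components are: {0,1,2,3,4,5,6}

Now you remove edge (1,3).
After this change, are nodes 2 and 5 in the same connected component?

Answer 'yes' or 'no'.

Answer: yes

Derivation:
Initial components: {0,1,2,3,4,5,6}
Removing edge (1,3): not a bridge — component count unchanged at 1.
New components: {0,1,2,3,4,5,6}
Are 2 and 5 in the same component? yes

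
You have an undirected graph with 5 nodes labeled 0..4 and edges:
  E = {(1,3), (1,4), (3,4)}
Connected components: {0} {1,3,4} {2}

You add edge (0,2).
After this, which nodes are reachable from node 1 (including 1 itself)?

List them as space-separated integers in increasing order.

Answer: 1 3 4

Derivation:
Before: nodes reachable from 1: {1,3,4}
Adding (0,2): merges two components, but neither contains 1. Reachability from 1 unchanged.
After: nodes reachable from 1: {1,3,4}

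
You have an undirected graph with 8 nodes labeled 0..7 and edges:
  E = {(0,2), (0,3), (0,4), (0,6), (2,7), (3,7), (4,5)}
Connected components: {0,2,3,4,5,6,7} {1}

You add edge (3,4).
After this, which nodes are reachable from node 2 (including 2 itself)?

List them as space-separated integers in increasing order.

Before: nodes reachable from 2: {0,2,3,4,5,6,7}
Adding (3,4): both endpoints already in same component. Reachability from 2 unchanged.
After: nodes reachable from 2: {0,2,3,4,5,6,7}

Answer: 0 2 3 4 5 6 7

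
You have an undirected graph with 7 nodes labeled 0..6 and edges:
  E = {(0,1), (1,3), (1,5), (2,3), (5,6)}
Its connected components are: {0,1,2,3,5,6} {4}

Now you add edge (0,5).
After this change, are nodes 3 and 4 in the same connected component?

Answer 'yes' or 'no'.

Initial components: {0,1,2,3,5,6} {4}
Adding edge (0,5): both already in same component {0,1,2,3,5,6}. No change.
New components: {0,1,2,3,5,6} {4}
Are 3 and 4 in the same component? no

Answer: no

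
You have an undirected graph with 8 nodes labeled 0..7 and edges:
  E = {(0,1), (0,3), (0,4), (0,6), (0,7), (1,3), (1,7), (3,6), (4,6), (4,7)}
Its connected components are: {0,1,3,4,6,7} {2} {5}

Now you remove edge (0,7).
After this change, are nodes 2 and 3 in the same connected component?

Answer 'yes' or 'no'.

Initial components: {0,1,3,4,6,7} {2} {5}
Removing edge (0,7): not a bridge — component count unchanged at 3.
New components: {0,1,3,4,6,7} {2} {5}
Are 2 and 3 in the same component? no

Answer: no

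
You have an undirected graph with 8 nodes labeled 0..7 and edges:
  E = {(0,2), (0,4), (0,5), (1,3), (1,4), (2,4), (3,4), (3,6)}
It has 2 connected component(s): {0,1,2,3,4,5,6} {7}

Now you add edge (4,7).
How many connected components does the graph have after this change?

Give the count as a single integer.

Initial component count: 2
Add (4,7): merges two components. Count decreases: 2 -> 1.
New component count: 1

Answer: 1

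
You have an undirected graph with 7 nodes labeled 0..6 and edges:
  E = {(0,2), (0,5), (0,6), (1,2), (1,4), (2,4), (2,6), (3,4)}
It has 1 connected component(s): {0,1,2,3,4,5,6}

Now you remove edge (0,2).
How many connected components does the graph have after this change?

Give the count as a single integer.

Initial component count: 1
Remove (0,2): not a bridge. Count unchanged: 1.
  After removal, components: {0,1,2,3,4,5,6}
New component count: 1

Answer: 1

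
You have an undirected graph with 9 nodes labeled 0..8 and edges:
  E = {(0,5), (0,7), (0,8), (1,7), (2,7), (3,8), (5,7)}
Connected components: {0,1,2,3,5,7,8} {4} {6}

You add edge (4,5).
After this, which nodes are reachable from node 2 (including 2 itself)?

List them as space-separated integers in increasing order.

Answer: 0 1 2 3 4 5 7 8

Derivation:
Before: nodes reachable from 2: {0,1,2,3,5,7,8}
Adding (4,5): merges 2's component with another. Reachability grows.
After: nodes reachable from 2: {0,1,2,3,4,5,7,8}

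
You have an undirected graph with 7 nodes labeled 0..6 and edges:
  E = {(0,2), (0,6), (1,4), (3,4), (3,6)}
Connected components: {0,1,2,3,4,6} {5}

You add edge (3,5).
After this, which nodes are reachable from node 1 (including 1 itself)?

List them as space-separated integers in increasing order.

Answer: 0 1 2 3 4 5 6

Derivation:
Before: nodes reachable from 1: {0,1,2,3,4,6}
Adding (3,5): merges 1's component with another. Reachability grows.
After: nodes reachable from 1: {0,1,2,3,4,5,6}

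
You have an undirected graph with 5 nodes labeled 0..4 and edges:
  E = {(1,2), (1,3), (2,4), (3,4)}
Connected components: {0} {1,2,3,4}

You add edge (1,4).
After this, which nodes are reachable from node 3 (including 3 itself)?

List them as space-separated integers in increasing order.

Answer: 1 2 3 4

Derivation:
Before: nodes reachable from 3: {1,2,3,4}
Adding (1,4): both endpoints already in same component. Reachability from 3 unchanged.
After: nodes reachable from 3: {1,2,3,4}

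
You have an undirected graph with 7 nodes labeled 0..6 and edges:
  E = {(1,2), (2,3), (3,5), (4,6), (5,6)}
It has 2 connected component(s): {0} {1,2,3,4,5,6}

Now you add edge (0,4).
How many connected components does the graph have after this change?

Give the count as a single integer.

Initial component count: 2
Add (0,4): merges two components. Count decreases: 2 -> 1.
New component count: 1

Answer: 1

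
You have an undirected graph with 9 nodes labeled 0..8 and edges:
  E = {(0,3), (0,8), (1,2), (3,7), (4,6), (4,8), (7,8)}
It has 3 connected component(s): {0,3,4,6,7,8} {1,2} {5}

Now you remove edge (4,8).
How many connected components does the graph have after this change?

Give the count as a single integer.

Answer: 4

Derivation:
Initial component count: 3
Remove (4,8): it was a bridge. Count increases: 3 -> 4.
  After removal, components: {0,3,7,8} {1,2} {4,6} {5}
New component count: 4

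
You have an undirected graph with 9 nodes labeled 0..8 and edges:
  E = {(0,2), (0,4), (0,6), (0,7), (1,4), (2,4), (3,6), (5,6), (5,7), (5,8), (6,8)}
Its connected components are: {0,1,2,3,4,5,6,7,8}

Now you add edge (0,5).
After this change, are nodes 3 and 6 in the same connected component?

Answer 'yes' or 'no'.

Answer: yes

Derivation:
Initial components: {0,1,2,3,4,5,6,7,8}
Adding edge (0,5): both already in same component {0,1,2,3,4,5,6,7,8}. No change.
New components: {0,1,2,3,4,5,6,7,8}
Are 3 and 6 in the same component? yes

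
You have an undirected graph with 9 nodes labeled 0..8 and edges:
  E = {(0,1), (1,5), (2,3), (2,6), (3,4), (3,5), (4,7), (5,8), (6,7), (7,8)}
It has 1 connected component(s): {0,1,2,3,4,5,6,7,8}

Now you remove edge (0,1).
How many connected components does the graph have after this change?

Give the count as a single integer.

Answer: 2

Derivation:
Initial component count: 1
Remove (0,1): it was a bridge. Count increases: 1 -> 2.
  After removal, components: {0} {1,2,3,4,5,6,7,8}
New component count: 2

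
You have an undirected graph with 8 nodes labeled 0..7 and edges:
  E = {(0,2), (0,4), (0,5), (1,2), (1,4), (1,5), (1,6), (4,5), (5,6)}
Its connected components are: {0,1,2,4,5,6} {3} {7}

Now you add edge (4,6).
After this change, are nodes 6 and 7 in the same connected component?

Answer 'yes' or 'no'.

Answer: no

Derivation:
Initial components: {0,1,2,4,5,6} {3} {7}
Adding edge (4,6): both already in same component {0,1,2,4,5,6}. No change.
New components: {0,1,2,4,5,6} {3} {7}
Are 6 and 7 in the same component? no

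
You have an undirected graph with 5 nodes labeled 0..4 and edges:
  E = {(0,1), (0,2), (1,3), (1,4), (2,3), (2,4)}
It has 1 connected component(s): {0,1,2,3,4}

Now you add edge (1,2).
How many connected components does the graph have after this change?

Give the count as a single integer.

Answer: 1

Derivation:
Initial component count: 1
Add (1,2): endpoints already in same component. Count unchanged: 1.
New component count: 1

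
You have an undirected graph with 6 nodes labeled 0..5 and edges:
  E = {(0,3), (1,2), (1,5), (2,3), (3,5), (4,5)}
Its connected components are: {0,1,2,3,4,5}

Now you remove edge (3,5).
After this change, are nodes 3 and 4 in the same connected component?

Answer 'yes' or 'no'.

Initial components: {0,1,2,3,4,5}
Removing edge (3,5): not a bridge — component count unchanged at 1.
New components: {0,1,2,3,4,5}
Are 3 and 4 in the same component? yes

Answer: yes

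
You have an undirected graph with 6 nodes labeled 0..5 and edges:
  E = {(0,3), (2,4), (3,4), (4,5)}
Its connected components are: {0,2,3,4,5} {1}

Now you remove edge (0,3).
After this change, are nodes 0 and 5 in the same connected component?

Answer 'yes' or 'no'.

Initial components: {0,2,3,4,5} {1}
Removing edge (0,3): it was a bridge — component count 2 -> 3.
New components: {0} {1} {2,3,4,5}
Are 0 and 5 in the same component? no

Answer: no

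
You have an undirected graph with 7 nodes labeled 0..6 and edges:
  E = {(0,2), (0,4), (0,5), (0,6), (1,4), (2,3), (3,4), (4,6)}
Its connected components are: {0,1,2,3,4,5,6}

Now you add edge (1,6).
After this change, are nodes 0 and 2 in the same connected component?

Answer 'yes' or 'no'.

Initial components: {0,1,2,3,4,5,6}
Adding edge (1,6): both already in same component {0,1,2,3,4,5,6}. No change.
New components: {0,1,2,3,4,5,6}
Are 0 and 2 in the same component? yes

Answer: yes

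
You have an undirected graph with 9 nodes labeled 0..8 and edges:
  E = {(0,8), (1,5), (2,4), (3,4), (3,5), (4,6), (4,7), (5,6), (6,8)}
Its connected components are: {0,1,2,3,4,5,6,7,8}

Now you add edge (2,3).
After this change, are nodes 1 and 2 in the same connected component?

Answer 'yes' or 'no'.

Initial components: {0,1,2,3,4,5,6,7,8}
Adding edge (2,3): both already in same component {0,1,2,3,4,5,6,7,8}. No change.
New components: {0,1,2,3,4,5,6,7,8}
Are 1 and 2 in the same component? yes

Answer: yes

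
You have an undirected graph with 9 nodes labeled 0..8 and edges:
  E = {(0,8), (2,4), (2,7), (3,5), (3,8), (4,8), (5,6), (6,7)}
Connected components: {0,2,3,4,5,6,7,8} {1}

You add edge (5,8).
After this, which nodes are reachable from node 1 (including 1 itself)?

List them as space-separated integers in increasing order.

Answer: 1

Derivation:
Before: nodes reachable from 1: {1}
Adding (5,8): both endpoints already in same component. Reachability from 1 unchanged.
After: nodes reachable from 1: {1}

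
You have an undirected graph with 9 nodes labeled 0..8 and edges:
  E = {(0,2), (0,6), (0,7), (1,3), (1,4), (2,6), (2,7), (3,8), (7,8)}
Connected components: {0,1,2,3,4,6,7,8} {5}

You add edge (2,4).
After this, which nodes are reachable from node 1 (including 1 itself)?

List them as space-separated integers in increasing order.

Answer: 0 1 2 3 4 6 7 8

Derivation:
Before: nodes reachable from 1: {0,1,2,3,4,6,7,8}
Adding (2,4): both endpoints already in same component. Reachability from 1 unchanged.
After: nodes reachable from 1: {0,1,2,3,4,6,7,8}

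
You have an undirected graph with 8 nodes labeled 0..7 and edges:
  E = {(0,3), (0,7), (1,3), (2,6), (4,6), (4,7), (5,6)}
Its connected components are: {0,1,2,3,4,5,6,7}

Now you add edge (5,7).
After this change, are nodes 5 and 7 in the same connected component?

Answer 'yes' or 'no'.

Answer: yes

Derivation:
Initial components: {0,1,2,3,4,5,6,7}
Adding edge (5,7): both already in same component {0,1,2,3,4,5,6,7}. No change.
New components: {0,1,2,3,4,5,6,7}
Are 5 and 7 in the same component? yes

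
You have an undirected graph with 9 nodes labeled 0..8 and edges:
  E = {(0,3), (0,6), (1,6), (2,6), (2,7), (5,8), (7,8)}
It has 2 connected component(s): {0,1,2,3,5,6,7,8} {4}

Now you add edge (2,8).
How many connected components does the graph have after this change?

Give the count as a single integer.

Initial component count: 2
Add (2,8): endpoints already in same component. Count unchanged: 2.
New component count: 2

Answer: 2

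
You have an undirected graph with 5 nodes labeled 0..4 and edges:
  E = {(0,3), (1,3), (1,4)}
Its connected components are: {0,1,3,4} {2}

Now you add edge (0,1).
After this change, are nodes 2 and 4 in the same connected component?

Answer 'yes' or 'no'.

Answer: no

Derivation:
Initial components: {0,1,3,4} {2}
Adding edge (0,1): both already in same component {0,1,3,4}. No change.
New components: {0,1,3,4} {2}
Are 2 and 4 in the same component? no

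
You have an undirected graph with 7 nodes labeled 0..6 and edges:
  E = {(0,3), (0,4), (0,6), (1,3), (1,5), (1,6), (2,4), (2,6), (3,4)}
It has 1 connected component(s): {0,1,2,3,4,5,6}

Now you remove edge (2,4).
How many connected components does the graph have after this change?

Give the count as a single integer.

Answer: 1

Derivation:
Initial component count: 1
Remove (2,4): not a bridge. Count unchanged: 1.
  After removal, components: {0,1,2,3,4,5,6}
New component count: 1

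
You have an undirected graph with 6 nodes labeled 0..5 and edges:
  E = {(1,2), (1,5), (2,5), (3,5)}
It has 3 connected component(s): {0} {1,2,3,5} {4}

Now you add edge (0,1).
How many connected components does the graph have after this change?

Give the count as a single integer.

Answer: 2

Derivation:
Initial component count: 3
Add (0,1): merges two components. Count decreases: 3 -> 2.
New component count: 2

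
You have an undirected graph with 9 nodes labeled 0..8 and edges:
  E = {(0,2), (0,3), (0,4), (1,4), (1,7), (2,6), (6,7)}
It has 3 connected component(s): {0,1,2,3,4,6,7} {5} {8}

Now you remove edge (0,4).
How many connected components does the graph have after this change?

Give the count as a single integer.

Initial component count: 3
Remove (0,4): not a bridge. Count unchanged: 3.
  After removal, components: {0,1,2,3,4,6,7} {5} {8}
New component count: 3

Answer: 3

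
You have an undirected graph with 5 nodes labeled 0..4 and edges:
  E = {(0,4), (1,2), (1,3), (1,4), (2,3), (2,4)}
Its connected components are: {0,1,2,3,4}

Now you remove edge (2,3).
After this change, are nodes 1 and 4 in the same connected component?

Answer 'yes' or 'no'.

Answer: yes

Derivation:
Initial components: {0,1,2,3,4}
Removing edge (2,3): not a bridge — component count unchanged at 1.
New components: {0,1,2,3,4}
Are 1 and 4 in the same component? yes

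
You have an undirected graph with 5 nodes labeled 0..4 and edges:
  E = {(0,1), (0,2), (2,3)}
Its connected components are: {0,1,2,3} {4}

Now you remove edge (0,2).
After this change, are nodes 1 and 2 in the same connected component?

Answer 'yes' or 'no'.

Answer: no

Derivation:
Initial components: {0,1,2,3} {4}
Removing edge (0,2): it was a bridge — component count 2 -> 3.
New components: {0,1} {2,3} {4}
Are 1 and 2 in the same component? no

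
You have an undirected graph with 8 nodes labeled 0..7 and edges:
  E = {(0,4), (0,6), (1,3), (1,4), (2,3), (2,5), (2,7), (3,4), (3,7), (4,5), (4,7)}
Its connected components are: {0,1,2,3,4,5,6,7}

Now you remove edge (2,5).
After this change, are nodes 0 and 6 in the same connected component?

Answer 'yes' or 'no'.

Answer: yes

Derivation:
Initial components: {0,1,2,3,4,5,6,7}
Removing edge (2,5): not a bridge — component count unchanged at 1.
New components: {0,1,2,3,4,5,6,7}
Are 0 and 6 in the same component? yes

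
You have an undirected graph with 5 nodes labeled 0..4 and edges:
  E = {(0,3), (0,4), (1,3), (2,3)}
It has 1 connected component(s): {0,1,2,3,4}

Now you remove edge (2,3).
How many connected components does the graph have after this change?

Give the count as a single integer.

Answer: 2

Derivation:
Initial component count: 1
Remove (2,3): it was a bridge. Count increases: 1 -> 2.
  After removal, components: {0,1,3,4} {2}
New component count: 2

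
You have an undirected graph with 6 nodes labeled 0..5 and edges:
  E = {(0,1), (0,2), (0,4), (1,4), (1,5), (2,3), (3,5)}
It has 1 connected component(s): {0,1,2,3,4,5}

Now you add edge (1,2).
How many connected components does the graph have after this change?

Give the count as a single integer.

Initial component count: 1
Add (1,2): endpoints already in same component. Count unchanged: 1.
New component count: 1

Answer: 1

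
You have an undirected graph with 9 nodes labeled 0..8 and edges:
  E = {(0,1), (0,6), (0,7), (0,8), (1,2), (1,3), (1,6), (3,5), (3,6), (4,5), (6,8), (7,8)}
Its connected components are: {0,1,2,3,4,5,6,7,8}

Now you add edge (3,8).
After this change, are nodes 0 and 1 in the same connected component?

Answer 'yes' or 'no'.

Initial components: {0,1,2,3,4,5,6,7,8}
Adding edge (3,8): both already in same component {0,1,2,3,4,5,6,7,8}. No change.
New components: {0,1,2,3,4,5,6,7,8}
Are 0 and 1 in the same component? yes

Answer: yes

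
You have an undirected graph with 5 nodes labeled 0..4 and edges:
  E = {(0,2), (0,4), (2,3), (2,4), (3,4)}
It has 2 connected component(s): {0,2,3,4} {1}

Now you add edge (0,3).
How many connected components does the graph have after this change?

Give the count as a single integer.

Answer: 2

Derivation:
Initial component count: 2
Add (0,3): endpoints already in same component. Count unchanged: 2.
New component count: 2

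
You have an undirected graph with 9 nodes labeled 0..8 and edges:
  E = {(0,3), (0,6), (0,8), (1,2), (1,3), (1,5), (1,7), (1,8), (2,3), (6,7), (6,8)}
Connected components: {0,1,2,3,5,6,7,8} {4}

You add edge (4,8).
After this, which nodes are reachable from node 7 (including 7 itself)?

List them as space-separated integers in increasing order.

Answer: 0 1 2 3 4 5 6 7 8

Derivation:
Before: nodes reachable from 7: {0,1,2,3,5,6,7,8}
Adding (4,8): merges 7's component with another. Reachability grows.
After: nodes reachable from 7: {0,1,2,3,4,5,6,7,8}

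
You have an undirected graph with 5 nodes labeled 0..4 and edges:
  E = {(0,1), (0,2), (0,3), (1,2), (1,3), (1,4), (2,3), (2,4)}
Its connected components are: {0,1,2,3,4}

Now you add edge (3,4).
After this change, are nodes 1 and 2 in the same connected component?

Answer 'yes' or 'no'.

Answer: yes

Derivation:
Initial components: {0,1,2,3,4}
Adding edge (3,4): both already in same component {0,1,2,3,4}. No change.
New components: {0,1,2,3,4}
Are 1 and 2 in the same component? yes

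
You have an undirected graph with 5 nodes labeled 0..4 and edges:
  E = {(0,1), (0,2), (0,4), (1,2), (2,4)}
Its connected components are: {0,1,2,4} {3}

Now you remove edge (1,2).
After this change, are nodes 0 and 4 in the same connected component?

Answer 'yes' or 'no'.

Answer: yes

Derivation:
Initial components: {0,1,2,4} {3}
Removing edge (1,2): not a bridge — component count unchanged at 2.
New components: {0,1,2,4} {3}
Are 0 and 4 in the same component? yes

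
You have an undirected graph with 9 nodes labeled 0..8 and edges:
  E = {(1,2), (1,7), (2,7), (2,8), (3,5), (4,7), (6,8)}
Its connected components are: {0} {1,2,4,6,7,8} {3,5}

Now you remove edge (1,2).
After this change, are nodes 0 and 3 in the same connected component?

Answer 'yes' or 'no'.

Initial components: {0} {1,2,4,6,7,8} {3,5}
Removing edge (1,2): not a bridge — component count unchanged at 3.
New components: {0} {1,2,4,6,7,8} {3,5}
Are 0 and 3 in the same component? no

Answer: no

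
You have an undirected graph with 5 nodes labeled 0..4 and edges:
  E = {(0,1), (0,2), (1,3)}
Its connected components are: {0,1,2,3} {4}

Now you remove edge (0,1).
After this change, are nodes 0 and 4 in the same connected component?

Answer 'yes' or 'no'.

Initial components: {0,1,2,3} {4}
Removing edge (0,1): it was a bridge — component count 2 -> 3.
New components: {0,2} {1,3} {4}
Are 0 and 4 in the same component? no

Answer: no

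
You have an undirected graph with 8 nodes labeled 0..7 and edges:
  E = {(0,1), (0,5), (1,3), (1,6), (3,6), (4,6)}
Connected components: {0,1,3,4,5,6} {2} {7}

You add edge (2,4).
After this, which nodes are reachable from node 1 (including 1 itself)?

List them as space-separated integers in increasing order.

Answer: 0 1 2 3 4 5 6

Derivation:
Before: nodes reachable from 1: {0,1,3,4,5,6}
Adding (2,4): merges 1's component with another. Reachability grows.
After: nodes reachable from 1: {0,1,2,3,4,5,6}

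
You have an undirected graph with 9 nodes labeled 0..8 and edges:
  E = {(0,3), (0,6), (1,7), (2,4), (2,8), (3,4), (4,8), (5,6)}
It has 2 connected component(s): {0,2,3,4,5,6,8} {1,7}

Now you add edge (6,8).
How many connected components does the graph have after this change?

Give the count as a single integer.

Initial component count: 2
Add (6,8): endpoints already in same component. Count unchanged: 2.
New component count: 2

Answer: 2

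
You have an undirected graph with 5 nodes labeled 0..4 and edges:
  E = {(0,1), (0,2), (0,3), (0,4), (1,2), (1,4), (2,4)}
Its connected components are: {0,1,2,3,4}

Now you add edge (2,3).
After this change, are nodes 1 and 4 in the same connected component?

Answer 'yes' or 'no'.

Answer: yes

Derivation:
Initial components: {0,1,2,3,4}
Adding edge (2,3): both already in same component {0,1,2,3,4}. No change.
New components: {0,1,2,3,4}
Are 1 and 4 in the same component? yes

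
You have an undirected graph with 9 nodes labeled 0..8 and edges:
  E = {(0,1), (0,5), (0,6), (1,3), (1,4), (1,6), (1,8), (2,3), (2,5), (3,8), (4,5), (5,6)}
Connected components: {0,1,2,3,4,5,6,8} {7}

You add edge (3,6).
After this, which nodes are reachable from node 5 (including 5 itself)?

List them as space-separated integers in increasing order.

Before: nodes reachable from 5: {0,1,2,3,4,5,6,8}
Adding (3,6): both endpoints already in same component. Reachability from 5 unchanged.
After: nodes reachable from 5: {0,1,2,3,4,5,6,8}

Answer: 0 1 2 3 4 5 6 8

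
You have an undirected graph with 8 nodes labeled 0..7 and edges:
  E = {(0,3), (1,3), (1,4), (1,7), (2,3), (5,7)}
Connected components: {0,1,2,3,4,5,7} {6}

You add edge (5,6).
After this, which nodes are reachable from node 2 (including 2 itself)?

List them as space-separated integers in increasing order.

Answer: 0 1 2 3 4 5 6 7

Derivation:
Before: nodes reachable from 2: {0,1,2,3,4,5,7}
Adding (5,6): merges 2's component with another. Reachability grows.
After: nodes reachable from 2: {0,1,2,3,4,5,6,7}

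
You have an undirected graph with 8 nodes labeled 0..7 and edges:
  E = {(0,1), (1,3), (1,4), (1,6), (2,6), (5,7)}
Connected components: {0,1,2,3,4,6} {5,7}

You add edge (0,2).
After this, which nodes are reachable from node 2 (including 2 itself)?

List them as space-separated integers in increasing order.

Answer: 0 1 2 3 4 6

Derivation:
Before: nodes reachable from 2: {0,1,2,3,4,6}
Adding (0,2): both endpoints already in same component. Reachability from 2 unchanged.
After: nodes reachable from 2: {0,1,2,3,4,6}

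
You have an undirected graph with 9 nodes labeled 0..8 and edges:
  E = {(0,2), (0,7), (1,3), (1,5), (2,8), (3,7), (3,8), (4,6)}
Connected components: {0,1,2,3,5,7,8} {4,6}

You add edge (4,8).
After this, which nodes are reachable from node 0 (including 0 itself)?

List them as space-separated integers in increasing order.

Before: nodes reachable from 0: {0,1,2,3,5,7,8}
Adding (4,8): merges 0's component with another. Reachability grows.
After: nodes reachable from 0: {0,1,2,3,4,5,6,7,8}

Answer: 0 1 2 3 4 5 6 7 8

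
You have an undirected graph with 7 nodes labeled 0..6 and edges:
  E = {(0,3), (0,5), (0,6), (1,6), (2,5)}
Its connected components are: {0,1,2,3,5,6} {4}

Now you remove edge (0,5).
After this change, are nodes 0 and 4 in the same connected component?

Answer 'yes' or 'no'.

Answer: no

Derivation:
Initial components: {0,1,2,3,5,6} {4}
Removing edge (0,5): it was a bridge — component count 2 -> 3.
New components: {0,1,3,6} {2,5} {4}
Are 0 and 4 in the same component? no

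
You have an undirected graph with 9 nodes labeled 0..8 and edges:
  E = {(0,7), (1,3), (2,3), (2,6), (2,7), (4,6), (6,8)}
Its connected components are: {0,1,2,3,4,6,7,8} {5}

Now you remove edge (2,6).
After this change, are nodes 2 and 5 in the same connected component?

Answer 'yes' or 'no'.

Answer: no

Derivation:
Initial components: {0,1,2,3,4,6,7,8} {5}
Removing edge (2,6): it was a bridge — component count 2 -> 3.
New components: {0,1,2,3,7} {4,6,8} {5}
Are 2 and 5 in the same component? no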